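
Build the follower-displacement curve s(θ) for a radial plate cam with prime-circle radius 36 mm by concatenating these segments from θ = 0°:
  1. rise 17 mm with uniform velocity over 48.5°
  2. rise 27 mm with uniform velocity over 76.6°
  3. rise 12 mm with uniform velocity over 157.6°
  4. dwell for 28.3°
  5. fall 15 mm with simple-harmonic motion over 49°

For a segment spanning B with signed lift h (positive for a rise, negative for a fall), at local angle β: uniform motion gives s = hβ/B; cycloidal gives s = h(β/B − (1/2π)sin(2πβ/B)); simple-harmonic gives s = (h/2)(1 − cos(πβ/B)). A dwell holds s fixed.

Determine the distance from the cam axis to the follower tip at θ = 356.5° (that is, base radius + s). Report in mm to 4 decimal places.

seg 1 [0°–48.5°] uniform, h=17: full span → s += 17 → s = 17.0000
seg 2 [48.5°–125.1°] uniform, h=27: full span → s += 27 → s = 44.0000
seg 3 [125.1°–282.7°] uniform, h=12: full span → s += 12 → s = 56.0000
seg 4 [282.7°–311°] dwell: s stays 56.0000
seg 5 [311°–360°] simple-harmonic, h=-15: θ=356.5° here. β=45.5, B=49. -15/2·(1 − cos(π·0.9286)) = -14.8120 → s = 41.1880
radial distance = base radius + s = 36 + 41.1880 = 77.1880

77.1880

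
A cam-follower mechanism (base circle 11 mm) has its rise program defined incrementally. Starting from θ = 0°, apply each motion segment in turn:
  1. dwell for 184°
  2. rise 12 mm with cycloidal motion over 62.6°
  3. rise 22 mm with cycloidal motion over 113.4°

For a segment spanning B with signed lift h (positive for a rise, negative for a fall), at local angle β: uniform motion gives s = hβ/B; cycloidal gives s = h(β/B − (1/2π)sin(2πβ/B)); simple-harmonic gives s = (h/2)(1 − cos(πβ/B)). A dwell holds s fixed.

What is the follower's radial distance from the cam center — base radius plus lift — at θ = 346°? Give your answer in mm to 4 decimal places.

seg 1 [0°–184°] dwell: s stays 0.0000
seg 2 [184°–246.6°] cycloidal, h=12: full span → s += 12 → s = 12.0000
seg 3 [246.6°–360°] cycloidal, h=22: θ=346° here. β=99.4, B=113.4. 22·(0.8765 − sin(2π·0.8765)/(2π)) = 21.7357 → s = 33.7357
radial distance = base radius + s = 11 + 33.7357 = 44.7357

44.7357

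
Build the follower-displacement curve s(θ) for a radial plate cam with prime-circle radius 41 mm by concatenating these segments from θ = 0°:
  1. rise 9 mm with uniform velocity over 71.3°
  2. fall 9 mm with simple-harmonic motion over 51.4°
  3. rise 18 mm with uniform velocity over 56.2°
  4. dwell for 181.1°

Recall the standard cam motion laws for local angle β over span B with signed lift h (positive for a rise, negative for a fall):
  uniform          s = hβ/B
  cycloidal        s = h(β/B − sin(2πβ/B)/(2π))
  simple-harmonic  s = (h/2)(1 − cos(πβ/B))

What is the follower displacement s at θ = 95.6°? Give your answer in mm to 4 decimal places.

seg 1 [0°–71.3°] uniform, h=9: full span → s += 9 → s = 9.0000
seg 2 [71.3°–122.7°] simple-harmonic, h=-9: θ=95.6° here. β=24.3, B=51.4. -9/2·(1 − cos(π·0.4728)) = -4.1154 → s = 4.8846

4.8846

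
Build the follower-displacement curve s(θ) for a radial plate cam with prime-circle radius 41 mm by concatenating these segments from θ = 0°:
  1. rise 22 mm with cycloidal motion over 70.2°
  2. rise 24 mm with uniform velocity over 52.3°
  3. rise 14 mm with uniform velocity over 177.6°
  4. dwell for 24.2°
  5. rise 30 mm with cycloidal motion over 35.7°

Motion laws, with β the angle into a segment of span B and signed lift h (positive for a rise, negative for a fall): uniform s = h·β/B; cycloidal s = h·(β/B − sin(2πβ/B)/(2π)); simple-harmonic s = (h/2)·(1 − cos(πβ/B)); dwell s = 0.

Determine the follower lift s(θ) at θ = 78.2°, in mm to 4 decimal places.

seg 1 [0°–70.2°] cycloidal, h=22: full span → s += 22 → s = 22.0000
seg 2 [70.2°–122.5°] uniform, h=24: θ=78.2° here. β=8, B=52.3. 24·8/52.3 = 3.6711 → s = 25.6711

25.6711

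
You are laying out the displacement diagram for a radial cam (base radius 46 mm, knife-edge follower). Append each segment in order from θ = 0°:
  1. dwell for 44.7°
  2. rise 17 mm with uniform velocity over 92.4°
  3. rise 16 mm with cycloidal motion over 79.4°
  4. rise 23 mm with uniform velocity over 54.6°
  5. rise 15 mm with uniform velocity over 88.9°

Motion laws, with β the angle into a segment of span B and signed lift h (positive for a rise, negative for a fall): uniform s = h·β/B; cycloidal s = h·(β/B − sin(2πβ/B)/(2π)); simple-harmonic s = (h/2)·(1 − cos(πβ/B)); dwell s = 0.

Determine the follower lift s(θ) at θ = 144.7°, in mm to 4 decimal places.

seg 1 [0°–44.7°] dwell: s stays 0.0000
seg 2 [44.7°–137.1°] uniform, h=17: full span → s += 17 → s = 17.0000
seg 3 [137.1°–216.5°] cycloidal, h=16: θ=144.7° here. β=7.6, B=79.4. 16·(0.0957 − sin(2π·0.0957)/(2π)) = 0.0907 → s = 17.0907

17.0907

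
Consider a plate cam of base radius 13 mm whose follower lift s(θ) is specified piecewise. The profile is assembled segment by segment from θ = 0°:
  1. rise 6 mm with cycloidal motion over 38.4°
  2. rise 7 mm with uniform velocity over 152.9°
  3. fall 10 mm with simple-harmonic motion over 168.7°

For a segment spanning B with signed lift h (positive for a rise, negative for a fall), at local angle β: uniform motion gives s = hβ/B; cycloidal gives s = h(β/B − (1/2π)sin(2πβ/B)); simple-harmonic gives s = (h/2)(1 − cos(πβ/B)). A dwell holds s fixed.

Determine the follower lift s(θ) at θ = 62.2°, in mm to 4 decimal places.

seg 1 [0°–38.4°] cycloidal, h=6: full span → s += 6 → s = 6.0000
seg 2 [38.4°–191.3°] uniform, h=7: θ=62.2° here. β=23.8, B=152.9. 7·23.8/152.9 = 1.0896 → s = 7.0896

7.0896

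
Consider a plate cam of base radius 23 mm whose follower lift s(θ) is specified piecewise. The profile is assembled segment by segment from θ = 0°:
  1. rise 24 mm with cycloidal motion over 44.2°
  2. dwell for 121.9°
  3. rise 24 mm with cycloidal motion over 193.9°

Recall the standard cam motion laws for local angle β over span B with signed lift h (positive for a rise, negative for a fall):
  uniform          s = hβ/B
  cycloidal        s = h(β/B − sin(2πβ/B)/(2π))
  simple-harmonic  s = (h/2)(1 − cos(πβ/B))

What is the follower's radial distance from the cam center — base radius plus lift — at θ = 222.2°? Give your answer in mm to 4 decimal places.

seg 1 [0°–44.2°] cycloidal, h=24: full span → s += 24 → s = 24.0000
seg 2 [44.2°–166.1°] dwell: s stays 24.0000
seg 3 [166.1°–360°] cycloidal, h=24: θ=222.2° here. β=56.1, B=193.9. 24·(0.2893 − sin(2π·0.2893)/(2π)) = 3.2401 → s = 27.2401
radial distance = base radius + s = 23 + 27.2401 = 50.2401

50.2401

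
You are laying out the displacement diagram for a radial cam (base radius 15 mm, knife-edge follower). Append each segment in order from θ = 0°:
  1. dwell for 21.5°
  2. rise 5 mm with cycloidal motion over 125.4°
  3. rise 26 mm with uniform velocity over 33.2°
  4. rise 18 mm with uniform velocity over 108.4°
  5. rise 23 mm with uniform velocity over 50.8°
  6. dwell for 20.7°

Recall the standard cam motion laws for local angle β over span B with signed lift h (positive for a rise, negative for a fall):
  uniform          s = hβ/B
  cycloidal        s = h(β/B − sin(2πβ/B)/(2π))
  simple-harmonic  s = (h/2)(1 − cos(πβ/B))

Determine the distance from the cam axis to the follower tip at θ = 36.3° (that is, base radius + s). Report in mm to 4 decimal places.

seg 1 [0°–21.5°] dwell: s stays 0.0000
seg 2 [21.5°–146.9°] cycloidal, h=5: θ=36.3° here. β=14.8, B=125.4. 5·(0.1180 − sin(2π·0.1180)/(2π)) = 0.0526 → s = 0.0526
radial distance = base radius + s = 15 + 0.0526 = 15.0526

15.0526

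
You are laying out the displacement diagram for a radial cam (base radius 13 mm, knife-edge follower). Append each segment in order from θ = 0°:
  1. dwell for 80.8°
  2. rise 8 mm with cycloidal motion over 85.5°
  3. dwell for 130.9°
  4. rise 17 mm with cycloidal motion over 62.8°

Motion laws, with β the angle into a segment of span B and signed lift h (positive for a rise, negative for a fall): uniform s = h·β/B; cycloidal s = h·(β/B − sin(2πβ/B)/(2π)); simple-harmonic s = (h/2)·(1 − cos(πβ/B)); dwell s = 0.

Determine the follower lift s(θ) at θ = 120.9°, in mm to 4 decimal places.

seg 1 [0°–80.8°] dwell: s stays 0.0000
seg 2 [80.8°–166.3°] cycloidal, h=8: θ=120.9° here. β=40.1, B=85.5. 8·(0.4690 − sin(2π·0.4690)/(2π)) = 3.5057 → s = 3.5057

3.5057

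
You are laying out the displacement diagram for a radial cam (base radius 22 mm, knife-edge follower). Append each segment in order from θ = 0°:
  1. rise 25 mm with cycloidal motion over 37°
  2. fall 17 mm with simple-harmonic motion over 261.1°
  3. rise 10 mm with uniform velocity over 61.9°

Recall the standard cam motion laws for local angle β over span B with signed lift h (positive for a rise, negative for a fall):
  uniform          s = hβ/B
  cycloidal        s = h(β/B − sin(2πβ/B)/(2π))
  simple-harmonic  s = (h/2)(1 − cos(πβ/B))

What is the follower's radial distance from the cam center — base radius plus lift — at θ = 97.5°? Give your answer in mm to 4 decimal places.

seg 1 [0°–37°] cycloidal, h=25: full span → s += 25 → s = 25.0000
seg 2 [37°–298.1°] simple-harmonic, h=-17: θ=97.5° here. β=60.5, B=261.1. -17/2·(1 − cos(π·0.2317)) = -2.1544 → s = 22.8456
radial distance = base radius + s = 22 + 22.8456 = 44.8456

44.8456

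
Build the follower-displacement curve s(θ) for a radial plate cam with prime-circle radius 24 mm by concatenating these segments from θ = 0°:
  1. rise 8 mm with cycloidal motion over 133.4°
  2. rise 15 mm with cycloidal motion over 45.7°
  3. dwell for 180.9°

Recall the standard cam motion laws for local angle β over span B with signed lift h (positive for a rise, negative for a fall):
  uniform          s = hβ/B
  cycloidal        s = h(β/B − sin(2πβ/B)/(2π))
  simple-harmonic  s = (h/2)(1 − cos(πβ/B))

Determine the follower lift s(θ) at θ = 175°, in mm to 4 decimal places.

seg 1 [0°–133.4°] cycloidal, h=8: full span → s += 8 → s = 8.0000
seg 2 [133.4°–179.1°] cycloidal, h=15: θ=175° here. β=41.6, B=45.7. 15·(0.9103 − sin(2π·0.9103)/(2π)) = 14.9299 → s = 22.9299

22.9299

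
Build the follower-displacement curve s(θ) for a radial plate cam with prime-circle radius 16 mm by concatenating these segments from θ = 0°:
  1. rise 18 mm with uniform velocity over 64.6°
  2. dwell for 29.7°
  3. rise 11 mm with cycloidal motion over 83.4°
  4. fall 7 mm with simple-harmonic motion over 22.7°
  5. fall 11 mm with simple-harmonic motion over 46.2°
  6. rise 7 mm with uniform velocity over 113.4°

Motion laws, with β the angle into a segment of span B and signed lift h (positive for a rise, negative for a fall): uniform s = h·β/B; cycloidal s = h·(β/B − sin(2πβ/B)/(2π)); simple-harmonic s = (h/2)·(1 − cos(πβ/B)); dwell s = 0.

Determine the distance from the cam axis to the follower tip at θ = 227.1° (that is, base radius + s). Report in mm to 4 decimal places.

seg 1 [0°–64.6°] uniform, h=18: full span → s += 18 → s = 18.0000
seg 2 [64.6°–94.3°] dwell: s stays 18.0000
seg 3 [94.3°–177.7°] cycloidal, h=11: full span → s += 11 → s = 29.0000
seg 4 [177.7°–200.4°] simple-harmonic, h=-7: full span → s += -7 → s = 22.0000
seg 5 [200.4°–246.6°] simple-harmonic, h=-11: θ=227.1° here. β=26.7, B=46.2. -11/2·(1 − cos(π·0.5779)) = -6.8330 → s = 15.1670
radial distance = base radius + s = 16 + 15.1670 = 31.1670

31.1670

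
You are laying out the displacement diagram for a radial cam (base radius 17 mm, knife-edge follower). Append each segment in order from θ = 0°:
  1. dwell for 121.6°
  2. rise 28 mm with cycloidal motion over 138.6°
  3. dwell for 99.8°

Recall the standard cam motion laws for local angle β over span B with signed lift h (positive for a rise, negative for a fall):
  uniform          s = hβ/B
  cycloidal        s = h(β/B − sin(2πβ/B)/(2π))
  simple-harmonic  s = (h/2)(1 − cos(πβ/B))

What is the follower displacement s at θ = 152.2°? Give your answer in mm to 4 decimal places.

seg 1 [0°–121.6°] dwell: s stays 0.0000
seg 2 [121.6°–260.2°] cycloidal, h=28: θ=152.2° here. β=30.6, B=138.6. 28·(0.2208 − sin(2π·0.2208)/(2π)) = 1.8004 → s = 1.8004

1.8004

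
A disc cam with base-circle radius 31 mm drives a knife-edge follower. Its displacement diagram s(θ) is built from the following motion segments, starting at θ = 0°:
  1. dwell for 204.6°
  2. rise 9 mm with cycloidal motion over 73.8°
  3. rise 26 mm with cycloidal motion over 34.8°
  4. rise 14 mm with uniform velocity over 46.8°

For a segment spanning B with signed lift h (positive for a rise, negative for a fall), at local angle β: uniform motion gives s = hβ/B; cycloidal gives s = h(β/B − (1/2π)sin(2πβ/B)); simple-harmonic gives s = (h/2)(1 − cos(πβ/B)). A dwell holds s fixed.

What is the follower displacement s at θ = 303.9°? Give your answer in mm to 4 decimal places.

seg 1 [0°–204.6°] dwell: s stays 0.0000
seg 2 [204.6°–278.4°] cycloidal, h=9: full span → s += 9 → s = 9.0000
seg 3 [278.4°–313.2°] cycloidal, h=26: θ=303.9° here. β=25.5, B=34.8. 26·(0.7328 − sin(2π·0.7328)/(2π)) = 23.1655 → s = 32.1655

32.1655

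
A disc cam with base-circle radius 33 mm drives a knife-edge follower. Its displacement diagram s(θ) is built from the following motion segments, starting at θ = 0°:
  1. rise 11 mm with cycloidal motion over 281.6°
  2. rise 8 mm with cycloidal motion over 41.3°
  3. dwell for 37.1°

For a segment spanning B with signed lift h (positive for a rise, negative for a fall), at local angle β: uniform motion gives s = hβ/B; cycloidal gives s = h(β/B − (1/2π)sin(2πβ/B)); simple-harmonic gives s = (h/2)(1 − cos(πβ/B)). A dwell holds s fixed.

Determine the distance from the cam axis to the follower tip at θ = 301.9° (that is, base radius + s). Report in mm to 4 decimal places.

seg 1 [0°–281.6°] cycloidal, h=11: full span → s += 11 → s = 11.0000
seg 2 [281.6°–322.9°] cycloidal, h=8: θ=301.9° here. β=20.3, B=41.3. 8·(0.4915 − sin(2π·0.4915)/(2π)) = 3.8644 → s = 14.8644
radial distance = base radius + s = 33 + 14.8644 = 47.8644

47.8644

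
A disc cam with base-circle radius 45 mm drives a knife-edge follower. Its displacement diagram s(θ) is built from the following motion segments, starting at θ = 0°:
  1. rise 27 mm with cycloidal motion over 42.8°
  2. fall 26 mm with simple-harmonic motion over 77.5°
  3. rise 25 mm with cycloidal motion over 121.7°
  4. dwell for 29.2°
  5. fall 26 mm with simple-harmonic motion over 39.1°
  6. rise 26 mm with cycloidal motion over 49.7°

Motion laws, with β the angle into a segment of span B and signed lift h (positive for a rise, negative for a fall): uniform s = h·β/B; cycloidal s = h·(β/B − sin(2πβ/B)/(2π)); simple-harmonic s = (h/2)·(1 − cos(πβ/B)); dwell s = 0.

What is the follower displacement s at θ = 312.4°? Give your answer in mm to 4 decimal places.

seg 1 [0°–42.8°] cycloidal, h=27: full span → s += 27 → s = 27.0000
seg 2 [42.8°–120.3°] simple-harmonic, h=-26: full span → s += -26 → s = 1.0000
seg 3 [120.3°–242°] cycloidal, h=25: full span → s += 25 → s = 26.0000
seg 4 [242°–271.2°] dwell: s stays 26.0000
seg 5 [271.2°–310.3°] simple-harmonic, h=-26: full span → s += -26 → s = 0.0000
seg 6 [310.3°–360°] cycloidal, h=26: θ=312.4° here. β=2.1, B=49.7. 26·(0.0423 − sin(2π·0.0423)/(2π)) = 0.0129 → s = 0.0129

0.0129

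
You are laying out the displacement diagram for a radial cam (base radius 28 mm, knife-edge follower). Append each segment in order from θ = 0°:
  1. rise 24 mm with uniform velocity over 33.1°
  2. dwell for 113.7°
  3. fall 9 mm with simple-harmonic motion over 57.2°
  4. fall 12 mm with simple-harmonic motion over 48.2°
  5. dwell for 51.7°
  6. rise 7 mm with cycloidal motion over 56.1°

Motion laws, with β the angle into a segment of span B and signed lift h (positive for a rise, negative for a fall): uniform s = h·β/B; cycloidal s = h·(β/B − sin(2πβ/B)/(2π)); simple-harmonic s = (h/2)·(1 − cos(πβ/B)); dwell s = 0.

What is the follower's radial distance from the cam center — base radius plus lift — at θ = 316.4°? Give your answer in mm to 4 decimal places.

seg 1 [0°–33.1°] uniform, h=24: full span → s += 24 → s = 24.0000
seg 2 [33.1°–146.8°] dwell: s stays 24.0000
seg 3 [146.8°–204°] simple-harmonic, h=-9: full span → s += -9 → s = 15.0000
seg 4 [204°–252.2°] simple-harmonic, h=-12: full span → s += -12 → s = 3.0000
seg 5 [252.2°–303.9°] dwell: s stays 3.0000
seg 6 [303.9°–360°] cycloidal, h=7: θ=316.4° here. β=12.5, B=56.1. 7·(0.2228 − sin(2π·0.2228)/(2π)) = 0.4618 → s = 3.4618
radial distance = base radius + s = 28 + 3.4618 = 31.4618

31.4618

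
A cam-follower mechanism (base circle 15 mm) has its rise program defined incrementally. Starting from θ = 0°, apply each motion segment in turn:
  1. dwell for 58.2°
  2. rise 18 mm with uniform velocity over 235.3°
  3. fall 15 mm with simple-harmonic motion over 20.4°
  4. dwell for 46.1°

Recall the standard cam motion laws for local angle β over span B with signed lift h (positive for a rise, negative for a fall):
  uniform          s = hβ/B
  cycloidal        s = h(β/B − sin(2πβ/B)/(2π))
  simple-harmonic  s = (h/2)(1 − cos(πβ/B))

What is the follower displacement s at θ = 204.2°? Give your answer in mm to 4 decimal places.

seg 1 [0°–58.2°] dwell: s stays 0.0000
seg 2 [58.2°–293.5°] uniform, h=18: θ=204.2° here. β=146, B=235.3. 18·146/235.3 = 11.1687 → s = 11.1687

11.1687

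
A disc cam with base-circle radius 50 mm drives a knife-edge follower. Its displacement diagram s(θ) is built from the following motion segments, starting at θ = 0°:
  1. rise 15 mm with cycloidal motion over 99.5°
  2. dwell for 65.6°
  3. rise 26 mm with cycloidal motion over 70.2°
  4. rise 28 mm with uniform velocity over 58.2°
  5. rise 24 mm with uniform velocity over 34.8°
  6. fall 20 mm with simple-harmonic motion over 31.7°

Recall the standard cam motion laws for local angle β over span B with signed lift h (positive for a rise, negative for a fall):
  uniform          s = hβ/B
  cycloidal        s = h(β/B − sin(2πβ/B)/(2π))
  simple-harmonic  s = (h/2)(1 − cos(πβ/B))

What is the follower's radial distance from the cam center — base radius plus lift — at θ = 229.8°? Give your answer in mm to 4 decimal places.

seg 1 [0°–99.5°] cycloidal, h=15: full span → s += 15 → s = 15.0000
seg 2 [99.5°–165.1°] dwell: s stays 15.0000
seg 3 [165.1°–235.3°] cycloidal, h=26: θ=229.8° here. β=64.7, B=70.2. 26·(0.9217 − sin(2π·0.9217)/(2π)) = 25.9187 → s = 40.9187
radial distance = base radius + s = 50 + 40.9187 = 90.9187

90.9187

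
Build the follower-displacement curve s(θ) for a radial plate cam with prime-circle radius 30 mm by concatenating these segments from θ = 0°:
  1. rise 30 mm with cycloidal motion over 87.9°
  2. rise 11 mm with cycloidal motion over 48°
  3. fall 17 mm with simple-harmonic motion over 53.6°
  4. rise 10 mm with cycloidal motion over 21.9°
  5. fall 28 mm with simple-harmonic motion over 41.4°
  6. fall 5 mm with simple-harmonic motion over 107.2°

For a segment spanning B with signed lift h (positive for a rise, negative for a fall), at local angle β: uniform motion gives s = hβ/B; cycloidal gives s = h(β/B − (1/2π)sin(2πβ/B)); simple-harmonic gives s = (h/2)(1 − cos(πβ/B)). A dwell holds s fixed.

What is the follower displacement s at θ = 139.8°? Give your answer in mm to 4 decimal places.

seg 1 [0°–87.9°] cycloidal, h=30: full span → s += 30 → s = 30.0000
seg 2 [87.9°–135.9°] cycloidal, h=11: full span → s += 11 → s = 41.0000
seg 3 [135.9°–189.5°] simple-harmonic, h=-17: θ=139.8° here. β=3.9, B=53.6. -17/2·(1 − cos(π·0.0728)) = -0.2211 → s = 40.7789

40.7789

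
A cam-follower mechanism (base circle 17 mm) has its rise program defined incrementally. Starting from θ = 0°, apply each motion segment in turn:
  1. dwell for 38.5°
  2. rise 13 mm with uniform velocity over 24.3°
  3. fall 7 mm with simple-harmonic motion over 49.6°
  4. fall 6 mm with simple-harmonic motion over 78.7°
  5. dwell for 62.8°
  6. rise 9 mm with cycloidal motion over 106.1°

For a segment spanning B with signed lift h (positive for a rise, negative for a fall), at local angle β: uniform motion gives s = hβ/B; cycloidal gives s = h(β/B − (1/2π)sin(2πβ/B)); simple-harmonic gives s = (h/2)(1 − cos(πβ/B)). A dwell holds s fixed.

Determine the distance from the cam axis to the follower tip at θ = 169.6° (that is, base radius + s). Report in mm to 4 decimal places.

seg 1 [0°–38.5°] dwell: s stays 0.0000
seg 2 [38.5°–62.8°] uniform, h=13: full span → s += 13 → s = 13.0000
seg 3 [62.8°–112.4°] simple-harmonic, h=-7: full span → s += -7 → s = 6.0000
seg 4 [112.4°–191.1°] simple-harmonic, h=-6: θ=169.6° here. β=57.2, B=78.7. -6/2·(1 − cos(π·0.7268)) = -4.9613 → s = 1.0387
radial distance = base radius + s = 17 + 1.0387 = 18.0387

18.0387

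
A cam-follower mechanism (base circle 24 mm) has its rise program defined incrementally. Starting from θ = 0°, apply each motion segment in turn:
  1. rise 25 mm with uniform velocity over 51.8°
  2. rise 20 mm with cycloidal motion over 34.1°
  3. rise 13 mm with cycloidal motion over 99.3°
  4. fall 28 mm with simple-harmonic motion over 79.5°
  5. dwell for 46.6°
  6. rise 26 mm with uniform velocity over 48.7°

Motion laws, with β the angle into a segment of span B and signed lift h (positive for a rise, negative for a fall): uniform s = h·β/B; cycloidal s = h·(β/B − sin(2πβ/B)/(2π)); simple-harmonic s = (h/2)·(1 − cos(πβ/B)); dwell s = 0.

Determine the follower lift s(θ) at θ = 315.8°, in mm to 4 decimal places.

seg 1 [0°–51.8°] uniform, h=25: full span → s += 25 → s = 25.0000
seg 2 [51.8°–85.9°] cycloidal, h=20: full span → s += 20 → s = 45.0000
seg 3 [85.9°–185.2°] cycloidal, h=13: full span → s += 13 → s = 58.0000
seg 4 [185.2°–264.7°] simple-harmonic, h=-28: full span → s += -28 → s = 30.0000
seg 5 [264.7°–311.3°] dwell: s stays 30.0000
seg 6 [311.3°–360°] uniform, h=26: θ=315.8° here. β=4.5, B=48.7. 26·4.5/48.7 = 2.4025 → s = 32.4025

32.4025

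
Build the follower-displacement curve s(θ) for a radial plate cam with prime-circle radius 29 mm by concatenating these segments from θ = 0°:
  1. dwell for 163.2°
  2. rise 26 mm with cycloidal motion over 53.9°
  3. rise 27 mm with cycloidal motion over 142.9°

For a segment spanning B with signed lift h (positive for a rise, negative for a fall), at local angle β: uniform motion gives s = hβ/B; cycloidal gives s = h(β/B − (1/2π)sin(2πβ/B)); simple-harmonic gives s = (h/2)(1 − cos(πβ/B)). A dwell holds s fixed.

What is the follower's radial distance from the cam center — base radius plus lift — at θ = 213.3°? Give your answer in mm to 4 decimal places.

seg 1 [0°–163.2°] dwell: s stays 0.0000
seg 2 [163.2°–217.1°] cycloidal, h=26: θ=213.3° here. β=50.1, B=53.9. 26·(0.9295 − sin(2π·0.9295)/(2π)) = 25.9406 → s = 25.9406
radial distance = base radius + s = 29 + 25.9406 = 54.9406

54.9406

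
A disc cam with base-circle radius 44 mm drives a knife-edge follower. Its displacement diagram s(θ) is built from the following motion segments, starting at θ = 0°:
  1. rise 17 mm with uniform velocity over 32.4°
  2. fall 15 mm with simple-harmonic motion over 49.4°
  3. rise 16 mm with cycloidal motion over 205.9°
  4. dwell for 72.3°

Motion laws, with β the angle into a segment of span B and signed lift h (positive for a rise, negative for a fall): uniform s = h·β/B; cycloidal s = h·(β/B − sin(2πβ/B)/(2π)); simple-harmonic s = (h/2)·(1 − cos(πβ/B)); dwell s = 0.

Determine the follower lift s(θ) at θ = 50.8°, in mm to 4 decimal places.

seg 1 [0°–32.4°] uniform, h=17: full span → s += 17 → s = 17.0000
seg 2 [32.4°–81.8°] simple-harmonic, h=-15: θ=50.8° here. β=18.4, B=49.4. -15/2·(1 − cos(π·0.3725)) = -4.5749 → s = 12.4251

12.4251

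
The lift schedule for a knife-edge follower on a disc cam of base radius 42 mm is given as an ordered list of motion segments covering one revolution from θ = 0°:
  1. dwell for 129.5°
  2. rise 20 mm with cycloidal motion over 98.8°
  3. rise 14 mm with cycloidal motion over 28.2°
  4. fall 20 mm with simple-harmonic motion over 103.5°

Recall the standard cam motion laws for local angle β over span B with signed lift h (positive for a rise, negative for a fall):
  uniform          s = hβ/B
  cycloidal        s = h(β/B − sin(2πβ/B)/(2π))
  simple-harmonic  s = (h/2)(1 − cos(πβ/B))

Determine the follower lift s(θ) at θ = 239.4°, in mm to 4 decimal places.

seg 1 [0°–129.5°] dwell: s stays 0.0000
seg 2 [129.5°–228.3°] cycloidal, h=20: full span → s += 20 → s = 20.0000
seg 3 [228.3°–256.5°] cycloidal, h=14: θ=239.4° here. β=11.1, B=28.2. 14·(0.3936 − sin(2π·0.3936)/(2π)) = 4.1297 → s = 24.1297

24.1297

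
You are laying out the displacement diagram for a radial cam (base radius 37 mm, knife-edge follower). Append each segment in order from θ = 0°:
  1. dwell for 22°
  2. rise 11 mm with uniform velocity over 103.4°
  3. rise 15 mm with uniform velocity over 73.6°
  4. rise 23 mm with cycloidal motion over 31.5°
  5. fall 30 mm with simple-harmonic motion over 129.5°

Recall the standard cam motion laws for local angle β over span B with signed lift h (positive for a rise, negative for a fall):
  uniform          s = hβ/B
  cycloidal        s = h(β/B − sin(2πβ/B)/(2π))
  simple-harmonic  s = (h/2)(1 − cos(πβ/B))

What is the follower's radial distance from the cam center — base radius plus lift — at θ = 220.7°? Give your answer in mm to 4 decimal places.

seg 1 [0°–22°] dwell: s stays 0.0000
seg 2 [22°–125.4°] uniform, h=11: full span → s += 11 → s = 11.0000
seg 3 [125.4°–199°] uniform, h=15: full span → s += 15 → s = 26.0000
seg 4 [199°–230.5°] cycloidal, h=23: θ=220.7° here. β=21.7, B=31.5. 23·(0.6889 − sin(2π·0.6889)/(2π)) = 19.2385 → s = 45.2385
radial distance = base radius + s = 37 + 45.2385 = 82.2385

82.2385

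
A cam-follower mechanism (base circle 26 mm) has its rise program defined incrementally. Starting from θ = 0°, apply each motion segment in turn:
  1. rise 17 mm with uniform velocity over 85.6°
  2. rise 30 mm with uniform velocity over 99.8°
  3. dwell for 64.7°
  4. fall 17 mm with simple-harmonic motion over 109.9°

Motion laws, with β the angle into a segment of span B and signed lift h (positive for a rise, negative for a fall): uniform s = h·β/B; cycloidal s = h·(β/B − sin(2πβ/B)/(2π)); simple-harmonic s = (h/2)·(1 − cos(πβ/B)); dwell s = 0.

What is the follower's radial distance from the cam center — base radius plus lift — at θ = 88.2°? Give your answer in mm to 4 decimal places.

seg 1 [0°–85.6°] uniform, h=17: full span → s += 17 → s = 17.0000
seg 2 [85.6°–185.4°] uniform, h=30: θ=88.2° here. β=2.6, B=99.8. 30·2.6/99.8 = 0.7816 → s = 17.7816
radial distance = base radius + s = 26 + 17.7816 = 43.7816

43.7816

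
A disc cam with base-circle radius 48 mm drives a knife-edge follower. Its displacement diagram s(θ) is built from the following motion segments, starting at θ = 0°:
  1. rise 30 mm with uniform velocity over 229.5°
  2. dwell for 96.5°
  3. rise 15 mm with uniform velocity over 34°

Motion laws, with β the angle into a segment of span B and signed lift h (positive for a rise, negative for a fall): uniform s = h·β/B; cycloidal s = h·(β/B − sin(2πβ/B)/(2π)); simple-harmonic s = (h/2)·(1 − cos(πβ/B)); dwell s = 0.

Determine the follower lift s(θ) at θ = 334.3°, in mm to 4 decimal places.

seg 1 [0°–229.5°] uniform, h=30: full span → s += 30 → s = 30.0000
seg 2 [229.5°–326°] dwell: s stays 30.0000
seg 3 [326°–360°] uniform, h=15: θ=334.3° here. β=8.3, B=34. 15·8.3/34 = 3.6618 → s = 33.6618

33.6618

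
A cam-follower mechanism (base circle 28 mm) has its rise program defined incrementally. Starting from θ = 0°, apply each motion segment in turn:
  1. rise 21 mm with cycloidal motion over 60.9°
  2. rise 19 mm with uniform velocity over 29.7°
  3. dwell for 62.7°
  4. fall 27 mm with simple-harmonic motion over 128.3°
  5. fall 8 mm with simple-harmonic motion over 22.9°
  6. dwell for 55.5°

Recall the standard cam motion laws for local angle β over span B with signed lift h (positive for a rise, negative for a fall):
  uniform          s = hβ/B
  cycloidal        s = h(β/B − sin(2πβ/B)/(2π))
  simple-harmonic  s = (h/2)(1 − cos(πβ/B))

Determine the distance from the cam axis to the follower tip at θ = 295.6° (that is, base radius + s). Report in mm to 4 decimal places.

seg 1 [0°–60.9°] cycloidal, h=21: full span → s += 21 → s = 21.0000
seg 2 [60.9°–90.6°] uniform, h=19: full span → s += 19 → s = 40.0000
seg 3 [90.6°–153.3°] dwell: s stays 40.0000
seg 4 [153.3°–281.6°] simple-harmonic, h=-27: full span → s += -27 → s = 13.0000
seg 5 [281.6°–304.5°] simple-harmonic, h=-8: θ=295.6° here. β=14, B=22.9. -8/2·(1 − cos(π·0.6114)) = -5.3709 → s = 7.6291
radial distance = base radius + s = 28 + 7.6291 = 35.6291

35.6291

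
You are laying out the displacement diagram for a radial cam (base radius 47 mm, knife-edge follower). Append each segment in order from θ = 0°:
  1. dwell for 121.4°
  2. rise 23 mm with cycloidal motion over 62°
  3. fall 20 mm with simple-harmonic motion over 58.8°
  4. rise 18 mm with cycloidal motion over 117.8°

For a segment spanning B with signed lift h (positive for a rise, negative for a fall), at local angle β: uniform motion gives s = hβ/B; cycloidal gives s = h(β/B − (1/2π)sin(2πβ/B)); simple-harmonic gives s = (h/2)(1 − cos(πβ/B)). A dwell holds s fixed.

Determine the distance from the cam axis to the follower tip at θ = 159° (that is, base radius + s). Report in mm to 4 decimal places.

seg 1 [0°–121.4°] dwell: s stays 0.0000
seg 2 [121.4°–183.4°] cycloidal, h=23: θ=159° here. β=37.6, B=62. 23·(0.6065 − sin(2π·0.6065)/(2π)) = 16.2183 → s = 16.2183
radial distance = base radius + s = 47 + 16.2183 = 63.2183

63.2183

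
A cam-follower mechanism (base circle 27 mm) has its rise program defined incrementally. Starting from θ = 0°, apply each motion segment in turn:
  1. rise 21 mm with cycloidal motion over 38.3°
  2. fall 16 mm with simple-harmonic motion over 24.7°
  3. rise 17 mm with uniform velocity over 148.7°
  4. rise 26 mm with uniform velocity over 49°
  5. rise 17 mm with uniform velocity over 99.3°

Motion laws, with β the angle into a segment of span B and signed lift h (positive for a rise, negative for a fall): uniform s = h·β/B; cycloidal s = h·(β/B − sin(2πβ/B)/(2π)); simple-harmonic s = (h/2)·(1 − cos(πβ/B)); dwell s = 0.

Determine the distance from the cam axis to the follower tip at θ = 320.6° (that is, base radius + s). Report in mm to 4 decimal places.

seg 1 [0°–38.3°] cycloidal, h=21: full span → s += 21 → s = 21.0000
seg 2 [38.3°–63°] simple-harmonic, h=-16: full span → s += -16 → s = 5.0000
seg 3 [63°–211.7°] uniform, h=17: full span → s += 17 → s = 22.0000
seg 4 [211.7°–260.7°] uniform, h=26: full span → s += 26 → s = 48.0000
seg 5 [260.7°–360°] uniform, h=17: θ=320.6° here. β=59.9, B=99.3. 17·59.9/99.3 = 10.2548 → s = 58.2548
radial distance = base radius + s = 27 + 58.2548 = 85.2548

85.2548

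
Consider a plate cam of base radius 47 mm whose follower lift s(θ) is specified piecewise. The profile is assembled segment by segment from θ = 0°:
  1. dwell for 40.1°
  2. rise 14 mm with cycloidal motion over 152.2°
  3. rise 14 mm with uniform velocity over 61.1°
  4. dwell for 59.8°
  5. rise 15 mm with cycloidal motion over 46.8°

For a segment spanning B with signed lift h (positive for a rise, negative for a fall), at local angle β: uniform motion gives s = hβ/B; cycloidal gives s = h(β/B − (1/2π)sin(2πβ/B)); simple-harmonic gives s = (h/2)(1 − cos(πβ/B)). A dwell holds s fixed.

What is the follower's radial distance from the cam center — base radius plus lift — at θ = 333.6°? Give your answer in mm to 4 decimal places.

seg 1 [0°–40.1°] dwell: s stays 0.0000
seg 2 [40.1°–192.3°] cycloidal, h=14: full span → s += 14 → s = 14.0000
seg 3 [192.3°–253.4°] uniform, h=14: full span → s += 14 → s = 28.0000
seg 4 [253.4°–313.2°] dwell: s stays 28.0000
seg 5 [313.2°–360°] cycloidal, h=15: θ=333.6° here. β=20.4, B=46.8. 15·(0.4359 − sin(2π·0.4359)/(2π)) = 5.6027 → s = 33.6027
radial distance = base radius + s = 47 + 33.6027 = 80.6027

80.6027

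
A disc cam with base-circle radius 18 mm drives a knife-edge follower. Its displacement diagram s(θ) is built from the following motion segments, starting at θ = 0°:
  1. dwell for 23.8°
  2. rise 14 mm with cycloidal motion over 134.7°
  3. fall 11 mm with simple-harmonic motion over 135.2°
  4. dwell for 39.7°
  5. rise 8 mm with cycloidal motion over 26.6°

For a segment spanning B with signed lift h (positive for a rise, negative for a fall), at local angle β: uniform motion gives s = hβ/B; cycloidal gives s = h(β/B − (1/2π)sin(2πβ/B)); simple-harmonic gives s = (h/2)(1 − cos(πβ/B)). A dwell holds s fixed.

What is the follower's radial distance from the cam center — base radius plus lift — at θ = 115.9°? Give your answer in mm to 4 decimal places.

seg 1 [0°–23.8°] dwell: s stays 0.0000
seg 2 [23.8°–158.5°] cycloidal, h=14: θ=115.9° here. β=92.1, B=134.7. 14·(0.6837 − sin(2π·0.6837)/(2π)) = 11.6102 → s = 11.6102
radial distance = base radius + s = 18 + 11.6102 = 29.6102

29.6102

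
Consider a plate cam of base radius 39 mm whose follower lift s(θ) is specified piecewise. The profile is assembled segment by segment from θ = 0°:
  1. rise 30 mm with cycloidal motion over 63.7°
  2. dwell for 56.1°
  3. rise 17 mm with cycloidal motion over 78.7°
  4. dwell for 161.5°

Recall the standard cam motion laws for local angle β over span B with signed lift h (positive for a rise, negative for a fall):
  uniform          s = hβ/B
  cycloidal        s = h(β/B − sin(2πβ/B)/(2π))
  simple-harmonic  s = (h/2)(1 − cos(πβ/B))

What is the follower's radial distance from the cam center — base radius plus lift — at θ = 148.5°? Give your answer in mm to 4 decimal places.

seg 1 [0°–63.7°] cycloidal, h=30: full span → s += 30 → s = 30.0000
seg 2 [63.7°–119.8°] dwell: s stays 30.0000
seg 3 [119.8°–198.5°] cycloidal, h=17: θ=148.5° here. β=28.7, B=78.7. 17·(0.3647 − sin(2π·0.3647)/(2π)) = 4.1663 → s = 34.1663
radial distance = base radius + s = 39 + 34.1663 = 73.1663

73.1663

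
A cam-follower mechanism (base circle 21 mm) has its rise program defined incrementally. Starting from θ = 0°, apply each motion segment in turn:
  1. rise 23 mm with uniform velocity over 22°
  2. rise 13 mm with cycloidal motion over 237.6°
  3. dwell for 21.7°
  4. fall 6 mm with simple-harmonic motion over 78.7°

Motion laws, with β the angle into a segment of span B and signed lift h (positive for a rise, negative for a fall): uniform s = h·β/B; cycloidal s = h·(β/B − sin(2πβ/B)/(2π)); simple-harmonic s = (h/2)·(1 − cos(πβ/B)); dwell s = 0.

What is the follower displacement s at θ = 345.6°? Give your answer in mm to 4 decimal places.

seg 1 [0°–22°] uniform, h=23: full span → s += 23 → s = 23.0000
seg 2 [22°–259.6°] cycloidal, h=13: full span → s += 13 → s = 36.0000
seg 3 [259.6°–281.3°] dwell: s stays 36.0000
seg 4 [281.3°–360°] simple-harmonic, h=-6: θ=345.6° here. β=64.3, B=78.7. -6/2·(1 − cos(π·0.8170)) = -5.5179 → s = 30.4821

30.4821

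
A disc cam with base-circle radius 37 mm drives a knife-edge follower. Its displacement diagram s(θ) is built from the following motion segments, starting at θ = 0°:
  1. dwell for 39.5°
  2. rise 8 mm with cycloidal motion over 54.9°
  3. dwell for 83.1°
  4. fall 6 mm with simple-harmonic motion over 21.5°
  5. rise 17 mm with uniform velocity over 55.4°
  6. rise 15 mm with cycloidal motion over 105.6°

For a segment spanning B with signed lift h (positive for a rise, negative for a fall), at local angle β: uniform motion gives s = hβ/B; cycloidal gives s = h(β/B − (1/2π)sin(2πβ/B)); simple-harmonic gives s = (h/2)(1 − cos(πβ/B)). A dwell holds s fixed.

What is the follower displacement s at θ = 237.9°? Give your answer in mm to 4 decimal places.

seg 1 [0°–39.5°] dwell: s stays 0.0000
seg 2 [39.5°–94.4°] cycloidal, h=8: full span → s += 8 → s = 8.0000
seg 3 [94.4°–177.5°] dwell: s stays 8.0000
seg 4 [177.5°–199°] simple-harmonic, h=-6: full span → s += -6 → s = 2.0000
seg 5 [199°–254.4°] uniform, h=17: θ=237.9° here. β=38.9, B=55.4. 17·38.9/55.4 = 11.9368 → s = 13.9368

13.9368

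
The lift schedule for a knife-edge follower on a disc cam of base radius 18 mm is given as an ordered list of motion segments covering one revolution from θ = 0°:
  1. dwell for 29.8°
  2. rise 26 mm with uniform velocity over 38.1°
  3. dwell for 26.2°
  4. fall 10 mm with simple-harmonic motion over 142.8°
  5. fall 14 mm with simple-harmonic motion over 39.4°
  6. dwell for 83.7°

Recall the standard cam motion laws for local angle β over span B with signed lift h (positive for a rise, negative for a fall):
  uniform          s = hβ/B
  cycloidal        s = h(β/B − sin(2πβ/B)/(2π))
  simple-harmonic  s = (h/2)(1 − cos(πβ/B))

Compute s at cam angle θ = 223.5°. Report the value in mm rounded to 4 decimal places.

seg 1 [0°–29.8°] dwell: s stays 0.0000
seg 2 [29.8°–67.9°] uniform, h=26: full span → s += 26 → s = 26.0000
seg 3 [67.9°–94.1°] dwell: s stays 26.0000
seg 4 [94.1°–236.9°] simple-harmonic, h=-10: θ=223.5° here. β=129.4, B=142.8. -10/2·(1 − cos(π·0.9062)) = -9.7843 → s = 16.2157

16.2157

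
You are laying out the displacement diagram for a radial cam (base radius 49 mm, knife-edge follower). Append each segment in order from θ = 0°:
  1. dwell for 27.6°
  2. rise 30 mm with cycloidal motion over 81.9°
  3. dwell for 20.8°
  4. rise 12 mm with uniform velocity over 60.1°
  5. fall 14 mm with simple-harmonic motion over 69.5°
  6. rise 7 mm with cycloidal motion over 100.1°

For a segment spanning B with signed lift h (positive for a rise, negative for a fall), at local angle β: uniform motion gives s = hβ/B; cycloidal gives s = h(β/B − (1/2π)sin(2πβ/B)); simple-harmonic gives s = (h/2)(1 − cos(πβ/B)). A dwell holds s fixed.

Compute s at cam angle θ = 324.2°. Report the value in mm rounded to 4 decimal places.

seg 1 [0°–27.6°] dwell: s stays 0.0000
seg 2 [27.6°–109.5°] cycloidal, h=30: full span → s += 30 → s = 30.0000
seg 3 [109.5°–130.3°] dwell: s stays 30.0000
seg 4 [130.3°–190.4°] uniform, h=12: full span → s += 12 → s = 42.0000
seg 5 [190.4°–259.9°] simple-harmonic, h=-14: full span → s += -14 → s = 28.0000
seg 6 [259.9°–360°] cycloidal, h=7: θ=324.2° here. β=64.3, B=100.1. 7·(0.6424 − sin(2π·0.6424)/(2π)) = 5.3653 → s = 33.3653

33.3653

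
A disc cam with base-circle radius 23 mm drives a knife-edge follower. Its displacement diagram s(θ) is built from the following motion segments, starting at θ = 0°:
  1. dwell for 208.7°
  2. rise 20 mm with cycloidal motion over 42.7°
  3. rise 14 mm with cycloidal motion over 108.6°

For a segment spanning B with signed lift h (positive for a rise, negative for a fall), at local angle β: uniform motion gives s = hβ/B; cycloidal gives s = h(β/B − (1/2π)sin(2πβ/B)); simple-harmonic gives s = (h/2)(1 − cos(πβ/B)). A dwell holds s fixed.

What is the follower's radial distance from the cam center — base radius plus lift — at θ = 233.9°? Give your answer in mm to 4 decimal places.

seg 1 [0°–208.7°] dwell: s stays 0.0000
seg 2 [208.7°–251.4°] cycloidal, h=20: θ=233.9° here. β=25.2, B=42.7. 20·(0.5902 − sin(2π·0.5902)/(2π)) = 13.5116 → s = 13.5116
radial distance = base radius + s = 23 + 13.5116 = 36.5116

36.5116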